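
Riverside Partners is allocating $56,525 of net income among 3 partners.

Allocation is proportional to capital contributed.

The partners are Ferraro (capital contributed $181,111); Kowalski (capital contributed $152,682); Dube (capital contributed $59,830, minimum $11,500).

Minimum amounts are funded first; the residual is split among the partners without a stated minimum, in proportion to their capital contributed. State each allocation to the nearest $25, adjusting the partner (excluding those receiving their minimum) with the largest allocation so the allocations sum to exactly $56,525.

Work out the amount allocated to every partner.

Guaranteed amounts: Dube $11,500. Remaining pool $45,025.
Remaining pool split over remaining capital contributed 333,793: Ferraro 24,429.88 → $24,425; Kowalski 20,595.12 → $20,600.

Ferraro: $24,425 · Kowalski: $20,600 · Dube: $11,500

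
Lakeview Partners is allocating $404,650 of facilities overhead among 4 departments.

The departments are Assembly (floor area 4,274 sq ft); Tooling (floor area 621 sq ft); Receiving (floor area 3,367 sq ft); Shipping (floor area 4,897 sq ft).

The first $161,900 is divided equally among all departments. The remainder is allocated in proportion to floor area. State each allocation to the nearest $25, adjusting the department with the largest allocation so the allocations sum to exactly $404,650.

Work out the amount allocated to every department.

Assembly: $119,325 | Tooling: $51,925 | Receiving: $102,600 | Shipping: $130,800

Equal tier: $161,900 ÷ 4 = $40,475 apiece.
Remainder $242,750 by floor area (total 13,159): Assembly 78,844.40 → $78,850; Tooling 11,455.87 → $11,450; Receiving 62,112.57 → $62,125; Shipping 90,337.16 → $90,325.
Totals: Assembly $40,475 + $78,850 = $119,325; Tooling $40,475 + $11,450 = $51,925; Receiving $40,475 + $62,125 = $102,600; Shipping $40,475 + $90,325 = $130,800.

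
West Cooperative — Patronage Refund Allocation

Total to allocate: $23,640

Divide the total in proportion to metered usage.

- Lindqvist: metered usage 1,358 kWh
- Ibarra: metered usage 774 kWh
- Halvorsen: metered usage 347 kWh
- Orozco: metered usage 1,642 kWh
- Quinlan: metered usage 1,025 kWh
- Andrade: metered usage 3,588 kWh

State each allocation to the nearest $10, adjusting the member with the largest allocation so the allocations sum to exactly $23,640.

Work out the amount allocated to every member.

Sum of metered usage: 8,734.
Unrounded shares: Lindqvist 1,358/8,734 × $23,640 = 3,675.65; Ibarra 774/8,734 × $23,640 = 2,094.96; Halvorsen 347/8,734 × $23,640 = 939.21; Orozco 1,642/8,734 × $23,640 = 4,444.34; Quinlan 1,025/8,734 × $23,640 = 2,774.33; Andrade 3,588/8,734 × $23,640 = 9,711.51.
At nearest $10: Lindqvist $3,680; Ibarra $2,090; Halvorsen $940; Orozco $4,440; Quinlan $2,770; Andrade $9,710. Sum = $23,630.
Difference $23,640 − $23,630 = +$10 applied to largest allocation (Andrade): Andrade becomes $9,720.

Lindqvist: $3,680; Ibarra: $2,090; Halvorsen: $940; Orozco: $4,440; Quinlan: $2,770; Andrade: $9,720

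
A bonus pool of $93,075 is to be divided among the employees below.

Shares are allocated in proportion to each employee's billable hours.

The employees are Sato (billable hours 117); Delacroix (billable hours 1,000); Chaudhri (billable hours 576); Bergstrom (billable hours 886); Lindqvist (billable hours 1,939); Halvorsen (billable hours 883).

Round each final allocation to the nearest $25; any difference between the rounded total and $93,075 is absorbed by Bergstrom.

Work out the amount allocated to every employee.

Sato: $2,025 | Delacroix: $17,225 | Chaudhri: $9,925 | Bergstrom: $15,250 | Lindqvist: $33,425 | Halvorsen: $15,225

Combined billable hours = 5,401.
Pro-rata amounts: Sato 117/5,401 × $93,075 = 2,016.25; Delacroix 1,000/5,401 × $93,075 = 17,232.92; Chaudhri 576/5,401 × $93,075 = 9,926.16; Bergstrom 886/5,401 × $93,075 = 15,268.37; Lindqvist 1,939/5,401 × $93,075 = 33,414.63; Halvorsen 883/5,401 × $93,075 = 15,216.67.
Rounded to nearest $25: Sato $2,025; Delacroix $17,225; Chaudhri $9,925; Bergstrom $15,275; Lindqvist $33,425; Halvorsen $15,225. Sum = $93,100.
Difference $93,075 − $93,100 = −$25 applied to Bergstrom: Bergstrom becomes $15,250.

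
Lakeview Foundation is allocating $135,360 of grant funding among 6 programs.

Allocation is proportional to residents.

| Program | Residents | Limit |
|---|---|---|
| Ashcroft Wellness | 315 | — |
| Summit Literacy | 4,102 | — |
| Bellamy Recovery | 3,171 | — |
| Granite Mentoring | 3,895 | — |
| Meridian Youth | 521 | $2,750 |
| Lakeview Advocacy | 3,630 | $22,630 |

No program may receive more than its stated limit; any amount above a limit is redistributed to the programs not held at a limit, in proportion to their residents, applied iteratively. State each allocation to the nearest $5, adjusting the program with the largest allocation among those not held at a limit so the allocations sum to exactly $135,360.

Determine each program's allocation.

Ashcroft Wellness: $3,015 · Summit Literacy: $39,290 · Bellamy Recovery: $30,370 · Granite Mentoring: $37,305 · Meridian Youth: $2,750 · Lakeview Advocacy: $22,630

Residents total: 15,634.
Proportional shares (ignoring caps): Ashcroft Wellness 2,727.29; Summit Literacy 35,515.33; Bellamy Recovery 27,454.69; Granite Mentoring 33,723.12; Meridian Youth 4,510.85; Lakeview Advocacy 31,428.73.
Cap binds for Meridian Youth ($2,750), Lakeview Advocacy ($22,630); remaining pool $109,980 reallocated over remaining residents 11,483.
Remaining shares: Ashcroft Wellness 3,016.96 → $3,015; Summit Literacy 39,287.46 → $39,285; Bellamy Recovery 30,370.69 → $30,370; Granite Mentoring 37,304.89 → $37,305.
Rounding difference +$5 applied to Summit Literacy → $39,290.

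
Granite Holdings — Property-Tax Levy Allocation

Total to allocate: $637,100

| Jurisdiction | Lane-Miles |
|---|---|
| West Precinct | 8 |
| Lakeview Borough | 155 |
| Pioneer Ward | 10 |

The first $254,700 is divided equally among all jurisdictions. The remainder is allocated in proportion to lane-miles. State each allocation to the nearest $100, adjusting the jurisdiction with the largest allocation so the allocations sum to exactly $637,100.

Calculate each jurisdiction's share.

West Precinct: $102,600; Lakeview Borough: $427,500; Pioneer Ward: $107,000

$254,700 shared equally gives $84,900 per jurisdiction.
Remainder $382,400 by lane-miles (total 173): West Precinct 17,683.24 → $17,700; Lakeview Borough 342,612.72 → $342,600; Pioneer Ward 22,104.05 → $22,100.
Totals: West Precinct $84,900 + $17,700 = $102,600; Lakeview Borough $84,900 + $342,600 = $427,500; Pioneer Ward $84,900 + $22,100 = $107,000.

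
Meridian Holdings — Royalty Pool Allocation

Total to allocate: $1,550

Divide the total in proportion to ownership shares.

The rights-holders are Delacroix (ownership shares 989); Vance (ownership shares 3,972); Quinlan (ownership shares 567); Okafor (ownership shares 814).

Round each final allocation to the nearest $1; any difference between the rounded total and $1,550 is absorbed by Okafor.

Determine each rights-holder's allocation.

Delacroix: $242 · Vance: $971 · Quinlan: $139 · Okafor: $198

Ownership shares total: 6,342.
Proportional shares: Delacroix 989/6,342 × $1,550 = 241.71; Vance 3,972/6,342 × $1,550 = 970.77; Quinlan 567/6,342 × $1,550 = 138.58; Okafor 814/6,342 × $1,550 = 198.94.
At nearest $1: Delacroix $242; Vance $971; Quinlan $139; Okafor $199. Sum = $1,551.
Difference $1,550 − $1,551 = −$1 applied to Okafor: Okafor becomes $198.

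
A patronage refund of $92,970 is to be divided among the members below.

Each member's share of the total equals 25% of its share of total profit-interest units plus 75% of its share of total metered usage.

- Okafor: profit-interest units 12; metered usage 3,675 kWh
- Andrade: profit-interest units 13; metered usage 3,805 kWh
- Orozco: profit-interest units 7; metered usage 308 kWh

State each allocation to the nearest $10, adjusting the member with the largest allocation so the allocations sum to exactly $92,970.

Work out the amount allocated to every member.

Profit-interest units total 32; metered usage total 7,788.
Combined weights (25% profit-interest units + 75% metered usage): Okafor 0.4477; Andrade 0.4680; Orozco 0.0843.
Pro-rata amounts: Okafor 41,618.94; Andrade 43,509.18; Orozco 7,841.88.
At nearest $10: Okafor $41,620; Andrade $43,510; Orozco $7,840. Sum = $92,970.
Rounded total matches; no reconciliation needed.

Okafor: $41,620; Andrade: $43,510; Orozco: $7,840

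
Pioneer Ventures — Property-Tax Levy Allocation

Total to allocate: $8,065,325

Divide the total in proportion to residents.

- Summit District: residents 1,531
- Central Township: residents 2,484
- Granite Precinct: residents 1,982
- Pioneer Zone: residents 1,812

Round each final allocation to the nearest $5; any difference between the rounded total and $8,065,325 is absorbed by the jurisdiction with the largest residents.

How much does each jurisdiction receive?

Summit District: $1,581,255; Central Township: $2,565,530; Granite Precinct: $2,047,060; Pioneer Zone: $1,871,480

Combined residents = 7,809.
Proportional shares: Summit District 1,531/7,809 × $8,065,325 = 1,581,254.01; Central Township 2,484/7,809 × $8,065,325 = 2,565,535.57; Granite Precinct 1,982/7,809 × $8,065,325 = 2,047,057.77; Pioneer Zone 1,812/7,809 × $8,065,325 = 1,871,477.64.
Rounded to nearest $5: Summit District $1,581,255; Central Township $2,565,535; Granite Precinct $2,047,060; Pioneer Zone $1,871,480. Sum = $8,065,330.
Difference $8,065,325 − $8,065,330 = −$5 applied to largest residents (Central Township): Central Township becomes $2,565,530.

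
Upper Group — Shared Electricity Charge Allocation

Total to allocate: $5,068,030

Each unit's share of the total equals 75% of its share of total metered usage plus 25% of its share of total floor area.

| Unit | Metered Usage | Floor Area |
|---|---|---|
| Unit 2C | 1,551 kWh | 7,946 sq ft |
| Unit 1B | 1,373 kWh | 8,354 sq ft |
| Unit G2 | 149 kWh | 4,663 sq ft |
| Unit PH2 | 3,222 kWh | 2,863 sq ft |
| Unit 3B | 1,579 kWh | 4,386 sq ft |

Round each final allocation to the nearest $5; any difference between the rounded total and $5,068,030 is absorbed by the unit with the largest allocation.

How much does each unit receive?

Unit 2C: $1,105,570; Unit 1B: $1,037,970; Unit G2: $281,345; Unit PH2: $1,683,935; Unit 3B: $959,210

Totals — metered usage 7,874, floor area 28,212.
Composite weights (75% metered usage + 25% floor area): Unit 2C 0.2181; Unit 1B 0.2048; Unit G2 0.0555; Unit PH2 0.3323; Unit 3B 0.1893.
Pro-rata amounts: Unit 2C 1,105,572.22; Unit 1B 1,037,969.51; Unit G2 281,343.31; Unit PH2 1,683,936.71; Unit 3B 959,208.25.
Rounded to nearest $5: Unit 2C $1,105,570; Unit 1B $1,037,970; Unit G2 $281,345; Unit PH2 $1,683,935; Unit 3B $959,210. Sum = $5,068,030.
Sum already equals the total — no adjustment.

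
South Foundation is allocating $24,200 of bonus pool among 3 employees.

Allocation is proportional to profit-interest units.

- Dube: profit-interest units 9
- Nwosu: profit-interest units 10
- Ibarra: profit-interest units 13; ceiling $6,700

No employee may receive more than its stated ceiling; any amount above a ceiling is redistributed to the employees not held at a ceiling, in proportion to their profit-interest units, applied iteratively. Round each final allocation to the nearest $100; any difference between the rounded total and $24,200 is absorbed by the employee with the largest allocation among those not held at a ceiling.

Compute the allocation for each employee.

Profit-interest units total: 32.
Proportional shares (ignoring caps): Dube 6,806.25; Nwosu 7,562.50; Ibarra 9,831.25.
Held at cap: Ibarra ($6,700); balance $17,500 reallocated over remaining profit-interest units 19.
Redistributed shares: Dube 8,289.47 → $8,300; Nwosu 9,210.53 → $9,200.

Dube: $8,300 · Nwosu: $9,200 · Ibarra: $6,700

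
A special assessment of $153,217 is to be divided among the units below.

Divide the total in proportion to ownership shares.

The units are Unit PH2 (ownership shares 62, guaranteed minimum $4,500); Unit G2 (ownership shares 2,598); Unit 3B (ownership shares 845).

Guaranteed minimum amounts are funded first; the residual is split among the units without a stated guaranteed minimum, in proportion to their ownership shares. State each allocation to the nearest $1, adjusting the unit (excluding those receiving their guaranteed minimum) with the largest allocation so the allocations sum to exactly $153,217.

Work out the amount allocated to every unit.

Fund the minimums — Unit PH2 $4,500. Remaining pool $148,717.
Remaining pool split over remaining ownership shares 3,443: Unit G2 112,218.06 → $112,218; Unit 3B 36,498.94 → $36,499.

Unit PH2: $4,500 | Unit G2: $112,218 | Unit 3B: $36,499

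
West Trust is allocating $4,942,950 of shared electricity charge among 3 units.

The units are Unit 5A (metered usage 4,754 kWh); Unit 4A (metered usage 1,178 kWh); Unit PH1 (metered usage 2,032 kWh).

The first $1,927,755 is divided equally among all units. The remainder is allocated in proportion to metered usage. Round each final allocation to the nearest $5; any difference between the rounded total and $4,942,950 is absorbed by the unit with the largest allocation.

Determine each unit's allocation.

First tranche $1,927,755 split equally: $642,585 each.
Remainder $3,015,195 by metered usage (total 7,964): Unit 5A 1,799,879.08 → $1,799,880; Unit 4A 445,994.44 → $445,995; Unit PH1 769,321.48 → $769,320.
Totals: Unit 5A $642,585 + $1,799,880 = $2,442,465; Unit 4A $642,585 + $445,995 = $1,088,580; Unit PH1 $642,585 + $769,320 = $1,411,905.

Unit 5A: $2,442,465 · Unit 4A: $1,088,580 · Unit PH1: $1,411,905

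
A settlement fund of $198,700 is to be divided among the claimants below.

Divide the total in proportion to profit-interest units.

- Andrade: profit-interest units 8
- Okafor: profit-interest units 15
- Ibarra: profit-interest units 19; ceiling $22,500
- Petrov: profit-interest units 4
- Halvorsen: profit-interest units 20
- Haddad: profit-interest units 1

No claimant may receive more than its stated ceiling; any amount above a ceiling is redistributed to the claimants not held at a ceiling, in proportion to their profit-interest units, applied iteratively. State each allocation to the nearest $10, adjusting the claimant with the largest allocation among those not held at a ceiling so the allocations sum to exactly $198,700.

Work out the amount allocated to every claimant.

Combined profit-interest units = 67.
Proportional shares (ignoring caps): Andrade 23,725.37; Okafor 44,485.07; Ibarra 56,347.76; Petrov 11,862.69; Halvorsen 59,313.43; Haddad 2,965.67.
Held at cap: Ibarra ($22,500); remaining pool $176,200 reallocated over remaining profit-interest units 48.
Shares after redistribution: Andrade 29,366.67 → $29,370; Okafor 55,062.50 → $55,060; Petrov 14,683.33 → $14,680; Halvorsen 73,416.67 → $73,420; Haddad 3,670.83 → $3,670.

Andrade: $29,370 | Okafor: $55,060 | Ibarra: $22,500 | Petrov: $14,680 | Halvorsen: $73,420 | Haddad: $3,670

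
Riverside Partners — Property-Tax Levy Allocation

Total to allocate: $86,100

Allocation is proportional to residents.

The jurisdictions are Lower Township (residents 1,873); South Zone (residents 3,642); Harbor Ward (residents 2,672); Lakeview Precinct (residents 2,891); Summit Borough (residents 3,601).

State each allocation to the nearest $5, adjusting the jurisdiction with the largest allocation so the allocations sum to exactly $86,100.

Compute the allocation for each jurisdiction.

Combined residents = 14,679.
Pro-rata amounts: Lower Township 1,873/14,679 × $86,100 = 10,986.12; South Zone 3,642/14,679 × $86,100 = 21,362.23; Harbor Ward 2,672/14,679 × $86,100 = 15,672.68; Lakeview Precinct 2,891/14,679 × $86,100 = 16,957.22; Summit Borough 3,601/14,679 × $86,100 = 21,121.75.
Rounded to nearest $5: Lower Township $10,985; South Zone $21,360; Harbor Ward $15,675; Lakeview Precinct $16,955; Summit Borough $21,120. Sum = $86,095.
Difference $86,100 − $86,095 = +$5 applied to largest allocation (South Zone): South Zone becomes $21,365.

Lower Township: $10,985; South Zone: $21,365; Harbor Ward: $15,675; Lakeview Precinct: $16,955; Summit Borough: $21,120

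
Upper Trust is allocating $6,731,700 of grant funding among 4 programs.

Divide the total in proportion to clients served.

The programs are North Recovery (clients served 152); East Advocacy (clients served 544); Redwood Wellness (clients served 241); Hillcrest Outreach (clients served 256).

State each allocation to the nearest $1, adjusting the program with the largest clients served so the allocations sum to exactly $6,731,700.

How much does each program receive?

Sum of clients served: 1,193.
Proportional shares: North Recovery 152/1,193 × $6,731,700 = 857,685.16; East Advocacy 544/1,193 × $6,731,700 = 3,069,610.06; Redwood Wellness 241/1,193 × $6,731,700 = 1,359,882.40; Hillcrest Outreach 256/1,193 × $6,731,700 = 1,444,522.38.
At nearest $1: North Recovery $857,685; East Advocacy $3,069,610; Redwood Wellness $1,359,882; Hillcrest Outreach $1,444,522. Sum = $6,731,699.
Difference $6,731,700 − $6,731,699 = +$1 applied to largest clients served (East Advocacy): East Advocacy becomes $3,069,611.

North Recovery: $857,685 · East Advocacy: $3,069,611 · Redwood Wellness: $1,359,882 · Hillcrest Outreach: $1,444,522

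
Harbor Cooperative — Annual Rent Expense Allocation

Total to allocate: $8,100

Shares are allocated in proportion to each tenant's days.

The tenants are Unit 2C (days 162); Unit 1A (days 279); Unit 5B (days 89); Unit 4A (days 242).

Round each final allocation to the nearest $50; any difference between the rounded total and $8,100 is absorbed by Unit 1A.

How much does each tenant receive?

Unit 2C: $1,700; Unit 1A: $2,900; Unit 5B: $950; Unit 4A: $2,550

Days total: 772.
Raw shares: Unit 2C 162/772 × $8,100 = 1,699.74; Unit 1A 279/772 × $8,100 = 2,927.33; Unit 5B 89/772 × $8,100 = 933.81; Unit 4A 242/772 × $8,100 = 2,539.12.
Rounded to nearest $50: Unit 2C $1,700; Unit 1A $2,950; Unit 5B $950; Unit 4A $2,550. Sum = $8,150.
Difference $8,100 − $8,150 = −$50 applied to Unit 1A: Unit 1A becomes $2,900.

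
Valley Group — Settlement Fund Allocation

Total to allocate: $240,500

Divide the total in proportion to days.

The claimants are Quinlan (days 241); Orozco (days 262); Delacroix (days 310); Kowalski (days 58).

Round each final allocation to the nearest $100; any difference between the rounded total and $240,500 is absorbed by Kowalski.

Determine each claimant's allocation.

Days total: 871.
Proportional shares: Quinlan 241/871 × $240,500 = 66,544.78; Orozco 262/871 × $240,500 = 72,343.28; Delacroix 310/871 × $240,500 = 85,597.01; Kowalski 58/871 × $240,500 = 16,014.93.
After rounding ($100): Quinlan $66,500; Orozco $72,300; Delacroix $85,600; Kowalski $16,000. Sum = $240,400.
Difference $240,500 − $240,400 = +$100 applied to Kowalski: Kowalski becomes $16,100.

Quinlan: $66,500; Orozco: $72,300; Delacroix: $85,600; Kowalski: $16,100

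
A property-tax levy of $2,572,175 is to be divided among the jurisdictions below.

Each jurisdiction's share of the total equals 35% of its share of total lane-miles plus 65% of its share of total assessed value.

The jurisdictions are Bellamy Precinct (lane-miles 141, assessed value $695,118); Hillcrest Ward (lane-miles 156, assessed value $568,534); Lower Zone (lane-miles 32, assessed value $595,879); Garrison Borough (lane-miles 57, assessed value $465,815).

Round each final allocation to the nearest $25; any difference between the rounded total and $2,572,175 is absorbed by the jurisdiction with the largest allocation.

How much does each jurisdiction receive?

Bellamy Precinct: $828,650; Hillcrest Ward: $772,600; Lower Zone: $503,075; Garrison Borough: $467,850

Lane-miles total 386; assessed value total 2,325,346.
Blended shares (35% lane-miles + 65% assessed value): Bellamy Precinct 0.3222; Hillcrest Ward 0.3004; Lower Zone 0.1956; Garrison Borough 0.1819.
Raw shares: Bellamy Precinct 828,638.75; Hillcrest Ward 772,609.65; Lower Zone 503,067.49; Garrison Borough 467,859.11.
After rounding ($25): Bellamy Precinct $828,650; Hillcrest Ward $772,600; Lower Zone $503,075; Garrison Borough $467,850. Sum = $2,572,175.
Sum already equals the total — no adjustment.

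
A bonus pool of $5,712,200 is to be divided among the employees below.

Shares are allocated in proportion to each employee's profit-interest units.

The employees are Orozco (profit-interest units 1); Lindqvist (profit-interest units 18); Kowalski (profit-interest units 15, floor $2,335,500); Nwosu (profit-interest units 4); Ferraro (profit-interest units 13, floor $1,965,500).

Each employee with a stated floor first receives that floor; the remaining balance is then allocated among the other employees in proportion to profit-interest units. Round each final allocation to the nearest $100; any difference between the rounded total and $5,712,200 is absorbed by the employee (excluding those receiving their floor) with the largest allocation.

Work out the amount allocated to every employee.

Guaranteed amounts: Kowalski $2,335,500; Ferraro $1,965,500. Residual $1,411,200.
Residual split over remaining profit-interest units 23: Orozco 61,356.52 → $61,400; Lindqvist 1,104,417.39 → $1,104,400; Nwosu 245,426.09 → $245,400.

Orozco: $61,400; Lindqvist: $1,104,400; Kowalski: $2,335,500; Nwosu: $245,400; Ferraro: $1,965,500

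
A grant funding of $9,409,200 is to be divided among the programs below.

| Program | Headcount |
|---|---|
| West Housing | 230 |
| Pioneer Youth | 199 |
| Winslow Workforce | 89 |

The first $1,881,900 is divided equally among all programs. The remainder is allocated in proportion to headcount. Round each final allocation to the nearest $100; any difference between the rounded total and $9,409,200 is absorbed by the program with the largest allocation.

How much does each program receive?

West Housing: $3,969,500 | Pioneer Youth: $3,519,100 | Winslow Workforce: $1,920,600

Equal tier: $1,881,900 ÷ 3 = $627,300 apiece.
Remainder $7,527,300 by headcount (total 518): West Housing 3,342,237.45 → $3,342,200; Pioneer Youth 2,891,761.97 → $2,891,800; Winslow Workforce 1,293,300.58 → $1,293,300.
Totals: West Housing $627,300 + $3,342,200 = $3,969,500; Pioneer Youth $627,300 + $2,891,800 = $3,519,100; Winslow Workforce $627,300 + $1,293,300 = $1,920,600.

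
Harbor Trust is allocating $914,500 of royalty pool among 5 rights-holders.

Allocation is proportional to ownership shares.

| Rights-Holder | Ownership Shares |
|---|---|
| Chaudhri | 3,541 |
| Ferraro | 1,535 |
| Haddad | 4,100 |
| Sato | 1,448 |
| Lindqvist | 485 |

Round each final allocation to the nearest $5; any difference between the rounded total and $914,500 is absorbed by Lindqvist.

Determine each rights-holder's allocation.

Ownership shares total: 11,109.
Unrounded shares: Chaudhri 3,541/11,109 × $914,500 = 291,497.39; Ferraro 1,535/11,109 × $914,500 = 126,362.18; Haddad 4,100/11,109 × $914,500 = 337,514.63; Sato 1,448/11,109 × $914,500 = 119,200.29; Lindqvist 485/11,109 × $914,500 = 39,925.51.
Rounded to nearest $5: Chaudhri $291,495; Ferraro $126,360; Haddad $337,515; Sato $119,200; Lindqvist $39,925. Sum = $914,495.
Difference $914,500 − $914,495 = +$5 applied to Lindqvist: Lindqvist becomes $39,930.

Chaudhri: $291,495 · Ferraro: $126,360 · Haddad: $337,515 · Sato: $119,200 · Lindqvist: $39,930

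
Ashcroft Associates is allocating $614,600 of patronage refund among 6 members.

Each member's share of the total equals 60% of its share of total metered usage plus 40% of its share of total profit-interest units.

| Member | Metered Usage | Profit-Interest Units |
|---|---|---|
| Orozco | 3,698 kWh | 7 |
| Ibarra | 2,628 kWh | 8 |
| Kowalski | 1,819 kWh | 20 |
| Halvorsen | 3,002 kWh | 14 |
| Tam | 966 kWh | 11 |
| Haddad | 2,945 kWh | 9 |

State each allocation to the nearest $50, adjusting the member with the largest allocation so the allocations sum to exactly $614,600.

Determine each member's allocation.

Orozco: $115,500; Ibarra: $92,850; Kowalski: $115,800; Halvorsen: $123,400; Tam: $62,850; Haddad: $104,200

Totals — metered usage 15,058, profit-interest units 69.
Combined weights (60% metered usage + 40% profit-interest units): Orozco 0.1879; Ibarra 0.1511; Kowalski 0.1884; Halvorsen 0.2008; Tam 0.1023; Haddad 0.1695.
Pro-rata amounts: Orozco 115,501.75; Ibarra 92,861.09; Kowalski 115,804.02; Halvorsen 123,397.48; Tam 62,848.56; Haddad 104,187.10.
At nearest $50: Orozco $115,500; Ibarra $92,850; Kowalski $115,800; Halvorsen $123,400; Tam $62,850; Haddad $104,200. Sum = $614,600.
No rounding difference to absorb.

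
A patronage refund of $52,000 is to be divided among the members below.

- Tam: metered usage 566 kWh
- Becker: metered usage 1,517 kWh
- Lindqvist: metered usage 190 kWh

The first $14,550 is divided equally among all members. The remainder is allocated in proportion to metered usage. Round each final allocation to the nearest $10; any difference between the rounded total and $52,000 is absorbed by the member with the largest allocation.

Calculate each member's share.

$14,550 shared equally gives $4,850 per member.
Remainder $37,450 by metered usage (total 2,273): Tam 9,325.43 → $9,330; Becker 24,994.13 → $24,990; Lindqvist 3,130.44 → $3,130.
Totals: Tam $4,850 + $9,330 = $14,180; Becker $4,850 + $24,990 = $29,840; Lindqvist $4,850 + $3,130 = $7,980.

Tam: $14,180; Becker: $29,840; Lindqvist: $7,980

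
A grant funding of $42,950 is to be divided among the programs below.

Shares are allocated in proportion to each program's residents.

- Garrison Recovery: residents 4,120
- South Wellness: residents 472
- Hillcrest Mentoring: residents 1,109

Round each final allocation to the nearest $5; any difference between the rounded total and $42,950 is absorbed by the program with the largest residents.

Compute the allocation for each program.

Residents total: 4,120 + 472 + 1,109 = 5,701.
Pro-rata amounts: Garrison Recovery 31,039.12; South Wellness 3,555.94; Hillcrest Mentoring 8,354.95.
After rounding ($5): Garrison Recovery $31,040; South Wellness $3,555; Hillcrest Mentoring $8,355. Sum = $42,950.
No rounding difference to absorb.

Garrison Recovery: $31,040 · South Wellness: $3,555 · Hillcrest Mentoring: $8,355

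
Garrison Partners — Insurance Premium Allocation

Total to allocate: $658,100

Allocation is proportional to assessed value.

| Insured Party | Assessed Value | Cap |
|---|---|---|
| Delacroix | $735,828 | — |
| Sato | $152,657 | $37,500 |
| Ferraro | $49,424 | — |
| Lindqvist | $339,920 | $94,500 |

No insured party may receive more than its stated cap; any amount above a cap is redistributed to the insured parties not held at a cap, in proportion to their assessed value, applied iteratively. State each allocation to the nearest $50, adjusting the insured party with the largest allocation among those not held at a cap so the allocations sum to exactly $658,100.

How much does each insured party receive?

Sum of assessed value: 1,277,829.
Unconstrained shares: Delacroix 378,961.82; Sato 78,620.51; Ferraro 25,454.06; Lindqvist 175,063.61.
Cap binds for Sato ($37,500), Lindqvist ($94,500); balance $526,100 reallocated over remaining assessed value 785,252.
Shares after redistribution: Delacroix 492,987.11 → $493,000; Ferraro 33,112.89 → $33,100.

Delacroix: $493,000 | Sato: $37,500 | Ferraro: $33,100 | Lindqvist: $94,500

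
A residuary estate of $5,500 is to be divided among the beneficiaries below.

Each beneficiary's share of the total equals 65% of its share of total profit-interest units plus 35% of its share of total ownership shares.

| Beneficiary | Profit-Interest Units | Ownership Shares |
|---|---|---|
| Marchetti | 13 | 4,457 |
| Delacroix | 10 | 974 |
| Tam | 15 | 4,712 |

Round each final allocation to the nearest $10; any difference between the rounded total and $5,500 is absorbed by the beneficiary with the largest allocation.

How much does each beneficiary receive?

Totals — profit-interest units 38, ownership shares 10,143.
Composite weights (65% profit-interest units + 35% ownership shares): Marchetti 0.3762; Delacroix 0.2047; Tam 0.4192.
Pro-rata amounts: Marchetti 2,068.90; Delacroix 1,125.64; Tam 2,305.46.
After rounding ($10): Marchetti $2,070; Delacroix $1,130; Tam $2,310. Sum = $5,510.
Difference $5,500 − $5,510 = −$10 applied to largest allocation (Tam): Tam becomes $2,300.

Marchetti: $2,070 | Delacroix: $1,130 | Tam: $2,300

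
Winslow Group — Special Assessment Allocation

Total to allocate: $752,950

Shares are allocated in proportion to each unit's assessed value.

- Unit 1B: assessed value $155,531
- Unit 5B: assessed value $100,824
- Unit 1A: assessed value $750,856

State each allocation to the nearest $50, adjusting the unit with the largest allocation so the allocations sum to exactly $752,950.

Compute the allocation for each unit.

Total assessed value = 1,007,211.
Proportional shares: Unit 1B 155,531/1,007,211 × $752,950 = 116,268.65; Unit 5B 100,824/1,007,211 × $752,950 = 75,371.92; Unit 1A 750,856/1,007,211 × $752,950 = 561,309.42.
At nearest $50: Unit 1B $116,250; Unit 5B $75,350; Unit 1A $561,300. Sum = $752,900.
Difference $752,950 − $752,900 = +$50 applied to largest allocation (Unit 1A): Unit 1A becomes $561,350.

Unit 1B: $116,250; Unit 5B: $75,350; Unit 1A: $561,350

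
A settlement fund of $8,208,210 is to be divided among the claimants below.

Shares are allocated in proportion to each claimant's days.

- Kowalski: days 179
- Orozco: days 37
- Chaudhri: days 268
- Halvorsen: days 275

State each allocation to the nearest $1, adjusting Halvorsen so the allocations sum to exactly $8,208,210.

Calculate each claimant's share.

Kowalski: $1,935,797; Orozco: $400,137; Chaudhri: $2,898,288; Halvorsen: $2,973,988

Days total: 759.
Raw shares: Kowalski 179/759 × $8,208,210 = 1,935,796.56; Orozco 37/759 × $8,208,210 = 400,136.72; Chaudhri 268/759 × $8,208,210 = 2,898,287.59; Halvorsen 275/759 × $8,208,210 = 2,973,989.13.
Rounded to nearest $1: Kowalski $1,935,797; Orozco $400,137; Chaudhri $2,898,288; Halvorsen $2,973,989. Sum = $8,208,211.
Difference $8,208,210 − $8,208,211 = −$1 applied to Halvorsen: Halvorsen becomes $2,973,988.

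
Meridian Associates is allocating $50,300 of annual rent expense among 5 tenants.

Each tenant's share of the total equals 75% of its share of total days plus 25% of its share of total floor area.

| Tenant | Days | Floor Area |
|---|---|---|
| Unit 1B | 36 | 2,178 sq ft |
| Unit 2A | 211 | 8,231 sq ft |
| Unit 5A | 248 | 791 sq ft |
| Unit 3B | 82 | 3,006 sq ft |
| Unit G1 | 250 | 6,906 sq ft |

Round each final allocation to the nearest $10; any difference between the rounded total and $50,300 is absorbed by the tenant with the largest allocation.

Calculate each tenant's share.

Days total 827; floor area total 21,112.
Combined weights (75% days + 25% floor area): Unit 1B 0.0584; Unit 2A 0.2888; Unit 5A 0.2343; Unit 3B 0.1100; Unit G1 0.3085.
Raw shares: Unit 1B 2,939.49; Unit 2A 14,527.77; Unit 5A 11,784.08; Unit 3B 5,531.04; Unit G1 15,517.61.
At nearest $10: Unit 1B $2,940; Unit 2A $14,530; Unit 5A $11,780; Unit 3B $5,530; Unit G1 $15,520. Sum = $50,300.
Rounded total matches; no reconciliation needed.

Unit 1B: $2,940 | Unit 2A: $14,530 | Unit 5A: $11,780 | Unit 3B: $5,530 | Unit G1: $15,520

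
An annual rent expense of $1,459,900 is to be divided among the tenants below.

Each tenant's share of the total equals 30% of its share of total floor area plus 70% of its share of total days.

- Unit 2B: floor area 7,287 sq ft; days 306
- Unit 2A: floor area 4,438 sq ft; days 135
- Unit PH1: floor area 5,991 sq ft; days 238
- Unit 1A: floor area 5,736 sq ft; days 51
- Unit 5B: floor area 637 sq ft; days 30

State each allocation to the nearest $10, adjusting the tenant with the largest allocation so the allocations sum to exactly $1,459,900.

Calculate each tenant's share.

Unit 2B: $543,950 · Unit 2A: $262,220 · Unit PH1: $428,950 · Unit 1A: $172,860 · Unit 5B: $51,920

Floor area total 24,089; days total 760.
Blended shares (30% floor area + 70% days): Unit 2B 0.3726; Unit 2A 0.1796; Unit PH1 0.2938; Unit 1A 0.1184; Unit 5B 0.0356.
Pro-rata amounts: Unit 2B 543,948.62; Unit 2A 262,215.77; Unit PH1 428,949.78; Unit 1A 172,864.98; Unit 5B 51,920.85.
After rounding ($10): Unit 2B $543,950; Unit 2A $262,220; Unit PH1 $428,950; Unit 1A $172,860; Unit 5B $51,920. Sum = $1,459,900.
No rounding difference to absorb.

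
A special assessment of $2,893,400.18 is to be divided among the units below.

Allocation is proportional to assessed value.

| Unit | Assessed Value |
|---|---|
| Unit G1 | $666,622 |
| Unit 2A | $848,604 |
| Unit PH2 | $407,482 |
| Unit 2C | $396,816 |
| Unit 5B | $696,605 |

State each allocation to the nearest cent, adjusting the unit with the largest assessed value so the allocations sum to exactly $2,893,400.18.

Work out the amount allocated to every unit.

Unit G1: $639,496.59 | Unit 2A: $814,073.59 | Unit PH2: $390,901.22 | Unit 2C: $380,669.22 | Unit 5B: $668,259.56

Combined assessed value = 666,622 + 848,604 + 407,482 + 396,816 + 696,605 = 3,016,129.
Pro-rata amounts: Unit G1 639,496.5914; Unit 2A 814,073.5911; Unit PH2 390,901.2155; Unit 2C 380,669.2240; Unit 5B 668,259.5580.
After rounding (cent): Unit G1 $639,496.59; Unit 2A $814,073.59; Unit PH2 $390,901.22; Unit 2C $380,669.22; Unit 5B $668,259.56. Sum = $2,893,400.18.
No rounding difference to absorb.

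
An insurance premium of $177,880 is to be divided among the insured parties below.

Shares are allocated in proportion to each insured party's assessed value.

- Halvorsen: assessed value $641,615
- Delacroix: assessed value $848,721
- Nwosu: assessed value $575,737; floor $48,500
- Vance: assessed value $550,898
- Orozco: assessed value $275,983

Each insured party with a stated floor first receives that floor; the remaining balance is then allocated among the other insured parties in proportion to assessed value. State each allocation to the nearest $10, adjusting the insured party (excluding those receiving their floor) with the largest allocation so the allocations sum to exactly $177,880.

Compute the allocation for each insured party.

Halvorsen: $35,820 · Delacroix: $47,390 · Nwosu: $48,500 · Vance: $30,760 · Orozco: $15,410

Fund the minimums — Nwosu $48,500. Residual $129,380.
Residual split over remaining assessed value 2,317,217: Halvorsen 35,824.07 → $35,820; Delacroix 47,387.67 → $47,390; Vance 30,758.96 → $30,760; Orozco 15,409.30 → $15,410.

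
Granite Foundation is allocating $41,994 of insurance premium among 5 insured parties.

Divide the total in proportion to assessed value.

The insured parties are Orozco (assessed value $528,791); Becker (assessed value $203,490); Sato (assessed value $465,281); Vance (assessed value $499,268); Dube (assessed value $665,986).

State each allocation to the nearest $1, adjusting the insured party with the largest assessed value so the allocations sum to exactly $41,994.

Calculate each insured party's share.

Orozco: $9,398 · Becker: $3,617 · Sato: $8,269 · Vance: $8,873 · Dube: $11,837

Total assessed value = 528,791 + 203,490 + 465,281 + 499,268 + 665,986 = 2,362,816.
Pro-rata amounts: Orozco 9,398.13; Becker 3,616.60; Sato 8,269.37; Vance 8,873.42; Dube 11,836.48.
Rounded to nearest $1: Orozco $9,398; Becker $3,617; Sato $8,269; Vance $8,873; Dube $11,836. Sum = $41,993.
Difference $41,994 − $41,993 = +$1 applied to largest assessed value (Dube): Dube becomes $11,837.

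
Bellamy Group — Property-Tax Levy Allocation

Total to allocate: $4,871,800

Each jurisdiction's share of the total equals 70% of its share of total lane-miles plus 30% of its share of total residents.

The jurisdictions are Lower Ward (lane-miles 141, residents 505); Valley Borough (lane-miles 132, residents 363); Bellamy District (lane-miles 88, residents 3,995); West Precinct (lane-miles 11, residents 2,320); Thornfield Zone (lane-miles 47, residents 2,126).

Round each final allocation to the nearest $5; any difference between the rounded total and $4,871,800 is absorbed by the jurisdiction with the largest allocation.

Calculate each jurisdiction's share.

Lower Ward: $1,226,890; Valley Borough: $1,131,345; Bellamy District: $1,343,465; West Precinct: $453,775; Thornfield Zone: $716,325

Lane-miles total 419; residents total 9,309.
Combined weights (70% lane-miles + 30% residents): Lower Ward 0.2518; Valley Borough 0.2322; Bellamy District 0.2758; West Precinct 0.0931; Thornfield Zone 0.1470.
Raw shares: Lower Ward 1,226,891.86; Valley Borough 1,131,346.04; Bellamy District 1,343,462.58; West Precinct 453,776.23; Thornfield Zone 716,323.30.
After rounding ($5): Lower Ward $1,226,890; Valley Borough $1,131,345; Bellamy District $1,343,465; West Precinct $453,775; Thornfield Zone $716,325. Sum = $4,871,800.
Sum already equals the total — no adjustment.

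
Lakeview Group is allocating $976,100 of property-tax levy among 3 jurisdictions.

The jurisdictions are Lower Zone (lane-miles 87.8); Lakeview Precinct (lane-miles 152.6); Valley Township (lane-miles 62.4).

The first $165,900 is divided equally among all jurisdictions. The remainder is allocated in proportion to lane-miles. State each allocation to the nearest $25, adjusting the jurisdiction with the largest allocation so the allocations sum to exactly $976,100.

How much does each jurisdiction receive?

First tranche $165,900 split equally: $55,300 each.
Remainder $810,200 by lane-miles (total 302.8): Lower Zone 234,925.89 → $234,925; Lakeview Precinct 408,310.83 → $408,300; Valley Township 166,963.28 → $166,975.
Totals: Lower Zone $55,300 + $234,925 = $290,225; Lakeview Precinct $55,300 + $408,300 = $463,600; Valley Township $55,300 + $166,975 = $222,275.

Lower Zone: $290,225 · Lakeview Precinct: $463,600 · Valley Township: $222,275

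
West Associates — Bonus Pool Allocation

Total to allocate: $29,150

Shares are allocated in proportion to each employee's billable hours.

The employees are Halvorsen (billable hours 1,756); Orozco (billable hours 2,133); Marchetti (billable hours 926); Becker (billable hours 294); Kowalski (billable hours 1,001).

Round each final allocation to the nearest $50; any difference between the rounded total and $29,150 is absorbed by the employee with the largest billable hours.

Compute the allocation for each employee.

Halvorsen: $8,400; Orozco: $10,150; Marchetti: $4,400; Becker: $1,400; Kowalski: $4,800

Combined billable hours = 6,110.
Unrounded shares: Halvorsen 1,756/6,110 × $29,150 = 8,377.64; Orozco 2,133/6,110 × $29,150 = 10,176.26; Marchetti 926/6,110 × $29,150 = 4,417.82; Becker 294/6,110 × $29,150 = 1,402.64; Kowalski 1,001/6,110 × $29,150 = 4,775.64.
At nearest $50: Halvorsen $8,400; Orozco $10,200; Marchetti $4,400; Becker $1,400; Kowalski $4,800. Sum = $29,200.
Difference $29,150 − $29,200 = −$50 applied to largest billable hours (Orozco): Orozco becomes $10,150.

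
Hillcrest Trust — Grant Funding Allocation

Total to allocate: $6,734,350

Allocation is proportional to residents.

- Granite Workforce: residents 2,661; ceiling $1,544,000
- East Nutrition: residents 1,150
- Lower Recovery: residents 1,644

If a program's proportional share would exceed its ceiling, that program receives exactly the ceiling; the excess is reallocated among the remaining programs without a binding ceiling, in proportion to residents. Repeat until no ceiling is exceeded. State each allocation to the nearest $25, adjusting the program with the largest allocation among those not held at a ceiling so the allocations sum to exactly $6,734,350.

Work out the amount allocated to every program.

Granite Workforce: $1,544,000 | East Nutrition: $2,136,325 | Lower Recovery: $3,054,025

Combined residents = 5,455.
Proportional shares (ignoring caps): Granite Workforce 3,285,078.89; East Nutrition 1,419,707.15; Lower Recovery 2,029,563.96.
Held at cap: Granite Workforce ($1,544,000); residual $5,190,350 reallocated over remaining residents 2,794.
Shares after redistribution: East Nutrition 2,136,328.74 → $2,136,325; Lower Recovery 3,054,021.26 → $3,054,025.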